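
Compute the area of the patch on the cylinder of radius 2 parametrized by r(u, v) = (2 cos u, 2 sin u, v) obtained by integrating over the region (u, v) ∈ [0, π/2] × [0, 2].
Area = 2*pi

Area = ∫∫ √(EG − F²) du dv with √(EG − F²) = 2. Integrating over [0, π/2] × [0, 2] gives 2*pi.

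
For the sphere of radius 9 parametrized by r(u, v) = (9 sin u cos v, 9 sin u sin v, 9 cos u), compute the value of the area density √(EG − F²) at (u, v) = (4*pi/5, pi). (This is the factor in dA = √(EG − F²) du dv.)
√(EG − F²)|_{(4*pi/5, pi)} = 81*sqrt(10 - 2*sqrt(5))/4

E = 81, F = 0, G = 81*sin(u)^2, so EG − F² = 6561*sin(u)^2. Taking the positive square root: √(EG − F²) = 81*Abs(sin(u)). At (u, v) = (4*pi/5, pi): 81*sqrt(10 - 2*sqrt(5))/4.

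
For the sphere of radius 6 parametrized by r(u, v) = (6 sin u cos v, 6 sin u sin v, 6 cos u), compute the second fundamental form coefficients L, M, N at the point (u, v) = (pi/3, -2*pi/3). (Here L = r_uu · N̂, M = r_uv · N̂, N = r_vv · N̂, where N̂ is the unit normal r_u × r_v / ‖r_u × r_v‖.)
L = -6;  M = 0;  N = -9/2

Compute the unit normal N̂(u, v) = (sin(u)^2*cos(v)/Abs(sin(u)), sin(u)^2*sin(v)/Abs(sin(u)), sin(2*u)/(2*Abs(sin(u)))), and the second partials r_uu, r_uv, r_vv. Take dot products:
  L(u, v) = r_uu · N̂ = -6*sin(u)/Abs(sin(u)),
  M(u, v) = r_uv · N̂ = 0,
  N(u, v) = r_vv · N̂ = -6*sin(u)^3/Abs(sin(u)).
Evaluating at (u, v) = (pi/3, -2*pi/3):
  L = -6, M = 0, N = -9/2.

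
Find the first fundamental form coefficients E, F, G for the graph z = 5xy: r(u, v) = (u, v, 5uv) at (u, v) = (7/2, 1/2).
E = 29/4;  F = 175/4;  G = 1229/4

Partials: r_u = (1, 0, 5*v), r_v = (0, 1, 5*u). As functions of (u, v):
  E = r_u · r_u = 25*v^2 + 1,
  F = r_u · r_v = 25*u*v,
  G = r_v · r_v = 25*u^2 + 1.
Evaluating at (u, v) = (7/2, 1/2): E = 29/4, F = 175/4, G = 1229/4.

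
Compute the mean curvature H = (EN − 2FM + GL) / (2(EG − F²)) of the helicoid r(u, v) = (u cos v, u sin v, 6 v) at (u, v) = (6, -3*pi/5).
H = 0

With E = 1, F = 0, G = u^2 + 36, L = 0, M = -6/sqrt(u^2 + 36), N = 0, assemble
  H = (EN − 2FM + GL) / (2(EG − F²)) = 0.
At (u, v) = (6, -3*pi/5): H = 0.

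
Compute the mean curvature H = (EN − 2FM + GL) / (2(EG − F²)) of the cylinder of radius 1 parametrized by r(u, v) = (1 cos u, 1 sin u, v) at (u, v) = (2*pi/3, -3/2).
H = -1/2

With E = 1, F = 0, G = 1, L = -1, M = 0, N = 0, assemble
  H = (EN − 2FM + GL) / (2(EG − F²)) = -1/2.
At (u, v) = (2*pi/3, -3/2): H = -1/2.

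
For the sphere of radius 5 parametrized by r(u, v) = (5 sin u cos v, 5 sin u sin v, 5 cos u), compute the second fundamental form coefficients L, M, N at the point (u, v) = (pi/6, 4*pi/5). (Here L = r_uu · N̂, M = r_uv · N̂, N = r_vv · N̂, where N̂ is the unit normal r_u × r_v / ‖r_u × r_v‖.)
L = -5;  M = 0;  N = -5/4

Compute the unit normal N̂(u, v) = (sin(u)^2*cos(v)/Abs(sin(u)), sin(u)^2*sin(v)/Abs(sin(u)), sin(2*u)/(2*Abs(sin(u)))), and the second partials r_uu, r_uv, r_vv. Take dot products:
  L(u, v) = r_uu · N̂ = -5*sin(u)/Abs(sin(u)),
  M(u, v) = r_uv · N̂ = 0,
  N(u, v) = r_vv · N̂ = -5*sin(u)^3/Abs(sin(u)).
Evaluating at (u, v) = (pi/6, 4*pi/5):
  L = -5, M = 0, N = -5/4.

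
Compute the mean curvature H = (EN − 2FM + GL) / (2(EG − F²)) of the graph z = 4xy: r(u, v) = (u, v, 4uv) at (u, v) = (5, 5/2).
H = -800*sqrt(501)/251001

With E = 16*v^2 + 1, F = 16*u*v, G = 16*u^2 + 1, L = 0, M = 4/sqrt(16*u^2 + 16*v^2 + 1), N = 0, assemble
  H = (EN − 2FM + GL) / (2(EG − F²)) = -64*u*v/(16*u^2 + 16*v^2 + 1)^(3/2).
At (u, v) = (5, 5/2): H = -800*sqrt(501)/251001.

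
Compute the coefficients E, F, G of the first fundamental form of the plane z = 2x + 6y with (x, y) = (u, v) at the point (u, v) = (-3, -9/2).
E = 5;  F = 12;  G = 37

Partials: r_u = (1, 0, 2), r_v = (0, 1, 6). As functions of (u, v):
  E = r_u · r_u = 5,
  F = r_u · r_v = 12,
  G = r_v · r_v = 37.
Evaluating at (u, v) = (-3, -9/2): E = 5, F = 12, G = 37.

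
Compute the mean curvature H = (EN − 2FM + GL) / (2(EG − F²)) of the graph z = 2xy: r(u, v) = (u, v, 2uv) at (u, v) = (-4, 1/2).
H = 4*sqrt(66)/1089

With E = 4*v^2 + 1, F = 4*u*v, G = 4*u^2 + 1, L = 0, M = 2/sqrt(4*u^2 + 4*v^2 + 1), N = 0, assemble
  H = (EN − 2FM + GL) / (2(EG − F²)) = -8*u*v/(4*u^2 + 4*v^2 + 1)^(3/2).
At (u, v) = (-4, 1/2): H = 4*sqrt(66)/1089.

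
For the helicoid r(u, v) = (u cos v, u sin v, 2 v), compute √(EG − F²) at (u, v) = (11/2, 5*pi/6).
√(EG − F²)|_{(11/2, 5*pi/6)} = sqrt(137)/2

E = 1, F = 0, G = u^2 + 4; EG − F² = u^2 + 4; √(EG − F²) = sqrt(u^2 + 4). At the given point: sqrt(137)/2.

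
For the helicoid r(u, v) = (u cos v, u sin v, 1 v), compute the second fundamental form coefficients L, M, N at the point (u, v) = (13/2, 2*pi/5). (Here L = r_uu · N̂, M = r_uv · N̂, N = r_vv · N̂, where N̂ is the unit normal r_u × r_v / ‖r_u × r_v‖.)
L = 0;  M = -2*sqrt(173)/173;  N = 0

Compute the unit normal N̂(u, v) = (sin(v)/sqrt(u^2 + 1), -cos(v)/sqrt(u^2 + 1), u/sqrt(u^2 + 1)), and the second partials r_uu, r_uv, r_vv. Take dot products:
  L(u, v) = r_uu · N̂ = 0,
  M(u, v) = r_uv · N̂ = -1/sqrt(u^2 + 1),
  N(u, v) = r_vv · N̂ = 0.
Evaluating at (u, v) = (13/2, 2*pi/5):
  L = 0, M = -2*sqrt(173)/173, N = 0.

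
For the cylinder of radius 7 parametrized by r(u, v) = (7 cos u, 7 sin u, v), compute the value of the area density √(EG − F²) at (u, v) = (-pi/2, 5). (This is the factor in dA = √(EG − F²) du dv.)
√(EG − F²)|_{(-pi/2, 5)} = 7

E = 49, F = 0, G = 1, so EG − F² = 49. Taking the positive square root: √(EG − F²) = 7. At (u, v) = (-pi/2, 5): 7.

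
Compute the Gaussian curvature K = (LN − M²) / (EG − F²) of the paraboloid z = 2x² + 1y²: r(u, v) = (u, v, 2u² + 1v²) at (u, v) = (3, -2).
K = 8/25921

Coefficients of the first fundamental form: E = 16*u^2 + 1, F = 8*u*v, G = 4*v^2 + 1.
Coefficients of the second fundamental form: L = 4/sqrt(16*u^2 + 4*v^2 + 1), M = 0, N = 2/sqrt(16*u^2 + 4*v^2 + 1).
Assemble K = (LN − M²)/(EG − F²) = 8/(256*u^4 + 128*u^2*v^2 + 32*u^2 + 16*v^4 + 8*v^2 + 1). At (u, v) = (3, -2): K = 8/25921.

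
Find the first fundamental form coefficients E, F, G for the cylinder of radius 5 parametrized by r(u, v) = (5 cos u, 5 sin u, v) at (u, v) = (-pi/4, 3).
E = 25;  F = 0;  G = 1

Partials: r_u = (-5*sin(u), 5*cos(u), 0), r_v = (0, 0, 1). As functions of (u, v):
  E = r_u · r_u = 25,
  F = r_u · r_v = 0,
  G = r_v · r_v = 1.
Evaluating at (u, v) = (-pi/4, 3): E = 25, F = 0, G = 1.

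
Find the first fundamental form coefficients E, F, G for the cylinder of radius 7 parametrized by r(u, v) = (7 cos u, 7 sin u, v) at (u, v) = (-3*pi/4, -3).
E = 49;  F = 0;  G = 1

Partials: r_u = (-7*sin(u), 7*cos(u), 0), r_v = (0, 0, 1). As functions of (u, v):
  E = r_u · r_u = 49,
  F = r_u · r_v = 0,
  G = r_v · r_v = 1.
Evaluating at (u, v) = (-3*pi/4, -3): E = 49, F = 0, G = 1.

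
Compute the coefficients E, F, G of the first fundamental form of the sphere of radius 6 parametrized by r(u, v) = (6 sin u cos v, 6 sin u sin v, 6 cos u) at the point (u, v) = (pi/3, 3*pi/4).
E = 36;  F = 0;  G = 27

Partials: r_u = (6*cos(u)*cos(v), 6*sin(v)*cos(u), -6*sin(u)), r_v = (-6*sin(u)*sin(v), 6*sin(u)*cos(v), 0). As functions of (u, v):
  E = r_u · r_u = 36,
  F = r_u · r_v = 0,
  G = r_v · r_v = 36*sin(u)^2.
Evaluating at (u, v) = (pi/3, 3*pi/4): E = 36, F = 0, G = 27.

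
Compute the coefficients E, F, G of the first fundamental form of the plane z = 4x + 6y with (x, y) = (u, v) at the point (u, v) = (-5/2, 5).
E = 17;  F = 24;  G = 37

Partials: r_u = (1, 0, 4), r_v = (0, 1, 6). As functions of (u, v):
  E = r_u · r_u = 17,
  F = r_u · r_v = 24,
  G = r_v · r_v = 37.
Evaluating at (u, v) = (-5/2, 5): E = 17, F = 24, G = 37.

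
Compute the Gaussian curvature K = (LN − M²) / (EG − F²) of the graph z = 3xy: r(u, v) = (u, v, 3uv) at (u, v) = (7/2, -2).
K = -144/346921

Coefficients of the first fundamental form: E = 9*v^2 + 1, F = 9*u*v, G = 9*u^2 + 1.
Coefficients of the second fundamental form: L = 0, M = 3/sqrt(9*u^2 + 9*v^2 + 1), N = 0.
Assemble K = (LN − M²)/(EG − F²) = -9/(81*u^4 + 162*u^2*v^2 + 18*u^2 + 81*v^4 + 18*v^2 + 1). At (u, v) = (7/2, -2): K = -144/346921.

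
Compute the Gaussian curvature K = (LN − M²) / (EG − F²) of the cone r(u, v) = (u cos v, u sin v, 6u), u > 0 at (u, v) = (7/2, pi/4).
K = 0

Coefficients of the first fundamental form: E = 37, F = 0, G = u^2.
Coefficients of the second fundamental form: L = 0, M = 0, N = 6*sqrt(37)*u^2/(37*Abs(u)).
Assemble K = (LN − M²)/(EG − F²) = 0. At (u, v) = (7/2, pi/4): K = 0.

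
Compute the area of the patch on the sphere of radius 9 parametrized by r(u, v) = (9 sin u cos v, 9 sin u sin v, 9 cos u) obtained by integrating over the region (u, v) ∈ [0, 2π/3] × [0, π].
Area = 243*pi/2

Area = ∫∫ √(EG − F²) du dv with √(EG − F²) = 81*Abs(sin(u)). Integrating over [0, 2π/3] × [0, π] gives 243*pi/2.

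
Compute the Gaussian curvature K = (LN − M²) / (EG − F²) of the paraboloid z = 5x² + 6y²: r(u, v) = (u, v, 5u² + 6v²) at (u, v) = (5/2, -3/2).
K = 6/45125

Coefficients of the first fundamental form: E = 100*u^2 + 1, F = 120*u*v, G = 144*v^2 + 1.
Coefficients of the second fundamental form: L = 10/sqrt(100*u^2 + 144*v^2 + 1), M = 0, N = 12/sqrt(100*u^2 + 144*v^2 + 1).
Assemble K = (LN − M²)/(EG − F²) = 120/(10000*u^4 + 28800*u^2*v^2 + 200*u^2 + 20736*v^4 + 288*v^2 + 1). At (u, v) = (5/2, -3/2): K = 6/45125.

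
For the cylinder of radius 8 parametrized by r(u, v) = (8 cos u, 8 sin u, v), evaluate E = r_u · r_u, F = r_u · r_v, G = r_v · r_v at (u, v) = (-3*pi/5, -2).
E = 64;  F = 0;  G = 1

Partials: r_u = (-8*sin(u), 8*cos(u), 0), r_v = (0, 0, 1). As functions of (u, v):
  E = r_u · r_u = 64,
  F = r_u · r_v = 0,
  G = r_v · r_v = 1.
Evaluating at (u, v) = (-3*pi/5, -2): E = 64, F = 0, G = 1.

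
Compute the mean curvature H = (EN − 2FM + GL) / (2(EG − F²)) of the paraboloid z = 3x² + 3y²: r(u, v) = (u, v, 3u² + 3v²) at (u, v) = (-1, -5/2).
H = 789*sqrt(262)/68644

With E = 36*u^2 + 1, F = 36*u*v, G = 36*v^2 + 1, L = 6/sqrt(36*u^2 + 36*v^2 + 1), M = 0, N = 6/sqrt(36*u^2 + 36*v^2 + 1), assemble
  H = (EN − 2FM + GL) / (2(EG − F²)) = 6*(18*u^2 + 18*v^2 + 1)/(36*u^2 + 36*v^2 + 1)^(3/2).
At (u, v) = (-1, -5/2): H = 789*sqrt(262)/68644.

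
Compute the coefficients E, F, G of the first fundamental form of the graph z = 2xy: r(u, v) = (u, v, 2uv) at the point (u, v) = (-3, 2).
E = 17;  F = -24;  G = 37

Partials: r_u = (1, 0, 2*v), r_v = (0, 1, 2*u). As functions of (u, v):
  E = r_u · r_u = 4*v^2 + 1,
  F = r_u · r_v = 4*u*v,
  G = r_v · r_v = 4*u^2 + 1.
Evaluating at (u, v) = (-3, 2): E = 17, F = -24, G = 37.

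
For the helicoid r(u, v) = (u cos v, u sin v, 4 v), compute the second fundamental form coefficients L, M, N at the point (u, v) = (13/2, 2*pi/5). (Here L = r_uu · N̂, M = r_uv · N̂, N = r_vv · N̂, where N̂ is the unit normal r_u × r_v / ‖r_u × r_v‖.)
L = 0;  M = -8*sqrt(233)/233;  N = 0

Compute the unit normal N̂(u, v) = (4*sin(v)/sqrt(u^2 + 16), -4*cos(v)/sqrt(u^2 + 16), u/sqrt(u^2 + 16)), and the second partials r_uu, r_uv, r_vv. Take dot products:
  L(u, v) = r_uu · N̂ = 0,
  M(u, v) = r_uv · N̂ = -4/sqrt(u^2 + 16),
  N(u, v) = r_vv · N̂ = 0.
Evaluating at (u, v) = (13/2, 2*pi/5):
  L = 0, M = -8*sqrt(233)/233, N = 0.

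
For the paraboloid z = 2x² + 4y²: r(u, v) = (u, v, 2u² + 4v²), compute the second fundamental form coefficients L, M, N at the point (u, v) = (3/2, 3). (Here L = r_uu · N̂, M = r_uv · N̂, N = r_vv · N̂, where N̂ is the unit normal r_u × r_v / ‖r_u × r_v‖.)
L = 4*sqrt(613)/613;  M = 0;  N = 8*sqrt(613)/613

Compute the unit normal N̂(u, v) = (-4*u/sqrt(16*u^2 + 64*v^2 + 1), -8*v/sqrt(16*u^2 + 64*v^2 + 1), 1/sqrt(16*u^2 + 64*v^2 + 1)), and the second partials r_uu, r_uv, r_vv. Take dot products:
  L(u, v) = r_uu · N̂ = 4/sqrt(16*u^2 + 64*v^2 + 1),
  M(u, v) = r_uv · N̂ = 0,
  N(u, v) = r_vv · N̂ = 8/sqrt(16*u^2 + 64*v^2 + 1).
Evaluating at (u, v) = (3/2, 3):
  L = 4*sqrt(613)/613, M = 0, N = 8*sqrt(613)/613.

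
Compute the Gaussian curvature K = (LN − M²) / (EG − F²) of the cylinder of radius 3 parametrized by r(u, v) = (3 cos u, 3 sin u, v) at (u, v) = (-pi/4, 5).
K = 0

Coefficients of the first fundamental form: E = 9, F = 0, G = 1.
Coefficients of the second fundamental form: L = -3, M = 0, N = 0.
Assemble K = (LN − M²)/(EG − F²) = 0. At (u, v) = (-pi/4, 5): K = 0.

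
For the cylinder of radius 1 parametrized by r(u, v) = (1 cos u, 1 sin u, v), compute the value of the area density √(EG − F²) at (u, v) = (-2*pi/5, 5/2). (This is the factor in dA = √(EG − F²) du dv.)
√(EG − F²)|_{(-2*pi/5, 5/2)} = 1

E = 1, F = 0, G = 1, so EG − F² = 1. Taking the positive square root: √(EG − F²) = 1. At (u, v) = (-2*pi/5, 5/2): 1.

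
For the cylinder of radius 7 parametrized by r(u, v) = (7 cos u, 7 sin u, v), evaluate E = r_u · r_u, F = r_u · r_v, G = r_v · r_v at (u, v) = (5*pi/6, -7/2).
E = 49;  F = 0;  G = 1

Partials: r_u = (-7*sin(u), 7*cos(u), 0), r_v = (0, 0, 1). As functions of (u, v):
  E = r_u · r_u = 49,
  F = r_u · r_v = 0,
  G = r_v · r_v = 1.
Evaluating at (u, v) = (5*pi/6, -7/2): E = 49, F = 0, G = 1.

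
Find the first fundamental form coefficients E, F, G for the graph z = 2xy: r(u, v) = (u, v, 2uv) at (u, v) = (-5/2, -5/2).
E = 26;  F = 25;  G = 26

Partials: r_u = (1, 0, 2*v), r_v = (0, 1, 2*u). As functions of (u, v):
  E = r_u · r_u = 4*v^2 + 1,
  F = r_u · r_v = 4*u*v,
  G = r_v · r_v = 4*u^2 + 1.
Evaluating at (u, v) = (-5/2, -5/2): E = 26, F = 25, G = 26.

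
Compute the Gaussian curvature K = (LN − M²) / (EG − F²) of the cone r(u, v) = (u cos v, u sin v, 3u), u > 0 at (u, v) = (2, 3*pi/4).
K = 0

Coefficients of the first fundamental form: E = 10, F = 0, G = u^2.
Coefficients of the second fundamental form: L = 0, M = 0, N = 3*sqrt(10)*u^2/(10*Abs(u)).
Assemble K = (LN − M²)/(EG − F²) = 0. At (u, v) = (2, 3*pi/4): K = 0.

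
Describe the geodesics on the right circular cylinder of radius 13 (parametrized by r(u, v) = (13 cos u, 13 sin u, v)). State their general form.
The cylinder is flat (K = 0) and locally isometric to the plane via the development (u, v) ↦ (13 u, v). Geodesics are the pre-images of straight lines: circles (v constant), vertical lines (u constant), and helices (v = c · u + d) for constants c, d.

A right cylinder has E = 13², F = 0, G = 1, so EG − F² = 13², and L = −13, M = N = 0, giving K = (LN − M²)/(EG − F²) = 0 everywhere. A flat surface is locally isometric to the Euclidean plane via the map (u, v) ↦ (13 u, v). Straight lines in the (x̃, ỹ) plane pull back to: (a) horizontal circles (v = const), (b) vertical generators (u = const), and (c) helices (13 u tan θ = v, i.e. v = c · u + d).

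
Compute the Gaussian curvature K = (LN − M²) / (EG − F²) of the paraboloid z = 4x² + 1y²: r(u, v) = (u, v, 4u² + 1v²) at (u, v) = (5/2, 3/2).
K = 4/42025

Coefficients of the first fundamental form: E = 64*u^2 + 1, F = 16*u*v, G = 4*v^2 + 1.
Coefficients of the second fundamental form: L = 8/sqrt(64*u^2 + 4*v^2 + 1), M = 0, N = 2/sqrt(64*u^2 + 4*v^2 + 1).
Assemble K = (LN − M²)/(EG − F²) = 16/(4096*u^4 + 512*u^2*v^2 + 128*u^2 + 16*v^4 + 8*v^2 + 1). At (u, v) = (5/2, 3/2): K = 4/42025.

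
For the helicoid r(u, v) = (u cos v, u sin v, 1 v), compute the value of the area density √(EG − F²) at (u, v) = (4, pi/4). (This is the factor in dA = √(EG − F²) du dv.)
√(EG − F²)|_{(4, pi/4)} = sqrt(17)

E = 1, F = 0, G = u^2 + 1, so EG − F² = u^2 + 1. Taking the positive square root: √(EG − F²) = sqrt(u^2 + 1). At (u, v) = (4, pi/4): sqrt(17).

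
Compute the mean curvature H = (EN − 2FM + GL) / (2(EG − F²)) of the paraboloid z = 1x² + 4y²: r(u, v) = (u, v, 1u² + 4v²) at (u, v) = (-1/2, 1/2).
H = 25*sqrt(2)/108

With E = 4*u^2 + 1, F = 16*u*v, G = 64*v^2 + 1, L = 2/sqrt(4*u^2 + 64*v^2 + 1), M = 0, N = 8/sqrt(4*u^2 + 64*v^2 + 1), assemble
  H = (EN − 2FM + GL) / (2(EG − F²)) = (16*u^2 + 64*v^2 + 5)/(4*u^2 + 64*v^2 + 1)^(3/2).
At (u, v) = (-1/2, 1/2): H = 25*sqrt(2)/108.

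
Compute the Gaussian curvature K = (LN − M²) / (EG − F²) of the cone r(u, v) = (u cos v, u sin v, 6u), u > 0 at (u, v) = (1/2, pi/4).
K = 0

Coefficients of the first fundamental form: E = 37, F = 0, G = u^2.
Coefficients of the second fundamental form: L = 0, M = 0, N = 6*sqrt(37)*u^2/(37*Abs(u)).
Assemble K = (LN − M²)/(EG − F²) = 0. At (u, v) = (1/2, pi/4): K = 0.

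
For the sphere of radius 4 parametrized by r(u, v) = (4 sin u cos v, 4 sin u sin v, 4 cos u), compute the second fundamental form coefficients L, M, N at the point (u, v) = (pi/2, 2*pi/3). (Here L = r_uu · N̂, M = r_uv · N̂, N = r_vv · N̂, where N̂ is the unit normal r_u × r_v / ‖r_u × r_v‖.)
L = -4;  M = 0;  N = -4

Compute the unit normal N̂(u, v) = (sin(u)^2*cos(v)/Abs(sin(u)), sin(u)^2*sin(v)/Abs(sin(u)), sin(2*u)/(2*Abs(sin(u)))), and the second partials r_uu, r_uv, r_vv. Take dot products:
  L(u, v) = r_uu · N̂ = -4*sin(u)/Abs(sin(u)),
  M(u, v) = r_uv · N̂ = 0,
  N(u, v) = r_vv · N̂ = -4*sin(u)^3/Abs(sin(u)).
Evaluating at (u, v) = (pi/2, 2*pi/3):
  L = -4, M = 0, N = -4.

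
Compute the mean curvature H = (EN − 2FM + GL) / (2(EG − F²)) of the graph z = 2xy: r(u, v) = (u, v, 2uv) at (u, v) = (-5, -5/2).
H = -25*sqrt(14)/1323

With E = 4*v^2 + 1, F = 4*u*v, G = 4*u^2 + 1, L = 0, M = 2/sqrt(4*u^2 + 4*v^2 + 1), N = 0, assemble
  H = (EN − 2FM + GL) / (2(EG − F²)) = -8*u*v/(4*u^2 + 4*v^2 + 1)^(3/2).
At (u, v) = (-5, -5/2): H = -25*sqrt(14)/1323.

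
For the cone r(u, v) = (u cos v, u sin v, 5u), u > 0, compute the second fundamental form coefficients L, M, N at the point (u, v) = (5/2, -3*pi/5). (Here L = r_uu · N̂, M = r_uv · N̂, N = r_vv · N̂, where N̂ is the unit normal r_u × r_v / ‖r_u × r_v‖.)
L = 0;  M = 0;  N = 25*sqrt(26)/52

Compute the unit normal N̂(u, v) = (-5*sqrt(26)*u*cos(v)/(26*Abs(u)), -5*sqrt(26)*u*sin(v)/(26*Abs(u)), sqrt(26)*u/(26*Abs(u))), and the second partials r_uu, r_uv, r_vv. Take dot products:
  L(u, v) = r_uu · N̂ = 0,
  M(u, v) = r_uv · N̂ = 0,
  N(u, v) = r_vv · N̂ = 5*sqrt(26)*u^2/(26*Abs(u)).
Evaluating at (u, v) = (5/2, -3*pi/5):
  L = 0, M = 0, N = 25*sqrt(26)/52.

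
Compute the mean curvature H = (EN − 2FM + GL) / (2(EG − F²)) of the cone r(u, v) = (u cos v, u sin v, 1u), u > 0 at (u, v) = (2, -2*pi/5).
H = sqrt(2)/8

With E = 2, F = 0, G = u^2, L = 0, M = 0, N = sqrt(2)*u^2/(2*Abs(u)), assemble
  H = (EN − 2FM + GL) / (2(EG − F²)) = sqrt(2)/(4*Abs(u)).
At (u, v) = (2, -2*pi/5): H = sqrt(2)/8.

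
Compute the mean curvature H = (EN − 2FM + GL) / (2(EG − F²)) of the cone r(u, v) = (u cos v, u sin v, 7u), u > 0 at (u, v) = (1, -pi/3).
H = 7*sqrt(2)/20

With E = 50, F = 0, G = u^2, L = 0, M = 0, N = 7*sqrt(2)*u^2/(10*Abs(u)), assemble
  H = (EN − 2FM + GL) / (2(EG − F²)) = 7*sqrt(2)/(20*Abs(u)).
At (u, v) = (1, -pi/3): H = 7*sqrt(2)/20.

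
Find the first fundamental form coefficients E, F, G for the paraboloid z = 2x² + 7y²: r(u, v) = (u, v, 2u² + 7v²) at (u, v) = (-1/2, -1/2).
E = 5;  F = 14;  G = 50

Partials: r_u = (1, 0, 4*u), r_v = (0, 1, 14*v). As functions of (u, v):
  E = r_u · r_u = 16*u^2 + 1,
  F = r_u · r_v = 56*u*v,
  G = r_v · r_v = 196*v^2 + 1.
Evaluating at (u, v) = (-1/2, -1/2): E = 5, F = 14, G = 50.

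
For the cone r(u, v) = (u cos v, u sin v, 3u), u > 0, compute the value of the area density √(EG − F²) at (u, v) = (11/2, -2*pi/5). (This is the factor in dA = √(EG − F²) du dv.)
√(EG − F²)|_{(11/2, -2*pi/5)} = 11*sqrt(10)/2

E = 10, F = 0, G = u^2, so EG − F² = 10*u^2. Taking the positive square root: √(EG − F²) = sqrt(10)*Abs(u). At (u, v) = (11/2, -2*pi/5): 11*sqrt(10)/2.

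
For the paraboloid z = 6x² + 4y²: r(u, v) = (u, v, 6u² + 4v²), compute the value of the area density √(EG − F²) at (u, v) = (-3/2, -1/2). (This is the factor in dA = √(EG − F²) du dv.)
√(EG − F²)|_{(-3/2, -1/2)} = sqrt(341)

E = 144*u^2 + 1, F = 96*u*v, G = 64*v^2 + 1, so EG − F² = 144*u^2 + 64*v^2 + 1. Taking the positive square root: √(EG − F²) = sqrt(144*u^2 + 64*v^2 + 1). At (u, v) = (-3/2, -1/2): sqrt(341).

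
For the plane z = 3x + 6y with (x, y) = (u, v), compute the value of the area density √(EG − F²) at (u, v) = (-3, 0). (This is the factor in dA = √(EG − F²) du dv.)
√(EG − F²)|_{(-3, 0)} = sqrt(46)

E = 10, F = 18, G = 37, so EG − F² = 46. Taking the positive square root: √(EG − F²) = sqrt(46). At (u, v) = (-3, 0): sqrt(46).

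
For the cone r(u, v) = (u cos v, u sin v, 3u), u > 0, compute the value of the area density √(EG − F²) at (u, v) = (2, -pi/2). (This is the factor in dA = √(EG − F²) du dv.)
√(EG − F²)|_{(2, -pi/2)} = 2*sqrt(10)

E = 10, F = 0, G = u^2, so EG − F² = 10*u^2. Taking the positive square root: √(EG − F²) = sqrt(10)*Abs(u). At (u, v) = (2, -pi/2): 2*sqrt(10).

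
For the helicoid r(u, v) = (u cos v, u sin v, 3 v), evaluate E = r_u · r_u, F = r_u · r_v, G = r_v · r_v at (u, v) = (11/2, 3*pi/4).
E = 1;  F = 0;  G = 157/4

Partials: r_u = (cos(v), sin(v), 0), r_v = (-u*sin(v), u*cos(v), 3). As functions of (u, v):
  E = r_u · r_u = 1,
  F = r_u · r_v = 0,
  G = r_v · r_v = u^2 + 9.
Evaluating at (u, v) = (11/2, 3*pi/4): E = 1, F = 0, G = 157/4.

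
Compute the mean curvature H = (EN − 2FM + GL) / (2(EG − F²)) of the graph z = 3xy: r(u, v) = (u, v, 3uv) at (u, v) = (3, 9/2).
H = -2916*sqrt(1057)/1117249

With E = 9*v^2 + 1, F = 9*u*v, G = 9*u^2 + 1, L = 0, M = 3/sqrt(9*u^2 + 9*v^2 + 1), N = 0, assemble
  H = (EN − 2FM + GL) / (2(EG − F²)) = -27*u*v/(9*u^2 + 9*v^2 + 1)^(3/2).
At (u, v) = (3, 9/2): H = -2916*sqrt(1057)/1117249.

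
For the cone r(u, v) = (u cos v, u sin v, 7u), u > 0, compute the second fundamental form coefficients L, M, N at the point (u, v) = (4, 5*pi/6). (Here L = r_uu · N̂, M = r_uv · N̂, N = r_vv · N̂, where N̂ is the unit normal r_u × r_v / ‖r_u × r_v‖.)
L = 0;  M = 0;  N = 14*sqrt(2)/5

Compute the unit normal N̂(u, v) = (-7*sqrt(2)*u*cos(v)/(10*Abs(u)), -7*sqrt(2)*u*sin(v)/(10*Abs(u)), sqrt(2)*u/(10*Abs(u))), and the second partials r_uu, r_uv, r_vv. Take dot products:
  L(u, v) = r_uu · N̂ = 0,
  M(u, v) = r_uv · N̂ = 0,
  N(u, v) = r_vv · N̂ = 7*sqrt(2)*u^2/(10*Abs(u)).
Evaluating at (u, v) = (4, 5*pi/6):
  L = 0, M = 0, N = 14*sqrt(2)/5.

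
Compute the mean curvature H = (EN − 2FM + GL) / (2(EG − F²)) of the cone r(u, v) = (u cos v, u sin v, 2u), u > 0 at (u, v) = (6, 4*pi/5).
H = sqrt(5)/30

With E = 5, F = 0, G = u^2, L = 0, M = 0, N = 2*sqrt(5)*u^2/(5*Abs(u)), assemble
  H = (EN − 2FM + GL) / (2(EG − F²)) = sqrt(5)/(5*Abs(u)).
At (u, v) = (6, 4*pi/5): H = sqrt(5)/30.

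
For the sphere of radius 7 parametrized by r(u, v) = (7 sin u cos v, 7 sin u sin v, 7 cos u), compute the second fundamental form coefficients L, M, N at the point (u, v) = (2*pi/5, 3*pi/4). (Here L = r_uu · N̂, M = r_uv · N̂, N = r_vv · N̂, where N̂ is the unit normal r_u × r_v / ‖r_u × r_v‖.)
L = -7;  M = 0;  N = -35/8 - 7*sqrt(5)/8

Compute the unit normal N̂(u, v) = (sin(u)^2*cos(v)/Abs(sin(u)), sin(u)^2*sin(v)/Abs(sin(u)), sin(2*u)/(2*Abs(sin(u)))), and the second partials r_uu, r_uv, r_vv. Take dot products:
  L(u, v) = r_uu · N̂ = -7*sin(u)/Abs(sin(u)),
  M(u, v) = r_uv · N̂ = 0,
  N(u, v) = r_vv · N̂ = -7*sin(u)^3/Abs(sin(u)).
Evaluating at (u, v) = (2*pi/5, 3*pi/4):
  L = -7, M = 0, N = -35/8 - 7*sqrt(5)/8.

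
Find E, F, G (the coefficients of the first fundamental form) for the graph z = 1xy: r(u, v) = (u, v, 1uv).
E = v^2 + 1;  F = u*v;  G = u^2 + 1

Compute partials: r_u = (1, 0, v), r_v = (0, 1, u). Then
  E = r_u · r_u = v^2 + 1,
  F = r_u · r_v = u*v,
  G = r_v · r_v = u^2 + 1.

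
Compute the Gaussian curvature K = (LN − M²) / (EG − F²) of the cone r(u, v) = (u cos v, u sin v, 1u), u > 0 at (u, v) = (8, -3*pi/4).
K = 0

Coefficients of the first fundamental form: E = 2, F = 0, G = u^2.
Coefficients of the second fundamental form: L = 0, M = 0, N = sqrt(2)*u^2/(2*Abs(u)).
Assemble K = (LN − M²)/(EG − F²) = 0. At (u, v) = (8, -3*pi/4): K = 0.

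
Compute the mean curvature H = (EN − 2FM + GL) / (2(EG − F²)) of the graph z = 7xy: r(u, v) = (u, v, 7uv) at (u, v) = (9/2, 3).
H = -37044*sqrt(5737)/32913169

With E = 49*v^2 + 1, F = 49*u*v, G = 49*u^2 + 1, L = 0, M = 7/sqrt(49*u^2 + 49*v^2 + 1), N = 0, assemble
  H = (EN − 2FM + GL) / (2(EG − F²)) = -343*u*v/(49*u^2 + 49*v^2 + 1)^(3/2).
At (u, v) = (9/2, 3): H = -37044*sqrt(5737)/32913169.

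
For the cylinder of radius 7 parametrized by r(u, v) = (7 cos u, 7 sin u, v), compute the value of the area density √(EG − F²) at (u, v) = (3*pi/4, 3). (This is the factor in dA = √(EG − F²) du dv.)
√(EG − F²)|_{(3*pi/4, 3)} = 7

E = 49, F = 0, G = 1, so EG − F² = 49. Taking the positive square root: √(EG − F²) = 7. At (u, v) = (3*pi/4, 3): 7.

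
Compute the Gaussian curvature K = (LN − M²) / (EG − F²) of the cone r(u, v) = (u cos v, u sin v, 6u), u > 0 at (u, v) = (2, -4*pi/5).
K = 0

Coefficients of the first fundamental form: E = 37, F = 0, G = u^2.
Coefficients of the second fundamental form: L = 0, M = 0, N = 6*sqrt(37)*u^2/(37*Abs(u)).
Assemble K = (LN − M²)/(EG − F²) = 0. At (u, v) = (2, -4*pi/5): K = 0.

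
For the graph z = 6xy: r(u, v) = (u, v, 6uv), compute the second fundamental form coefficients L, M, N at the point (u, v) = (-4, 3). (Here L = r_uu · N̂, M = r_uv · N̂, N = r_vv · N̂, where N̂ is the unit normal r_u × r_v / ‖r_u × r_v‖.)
L = 0;  M = 6*sqrt(901)/901;  N = 0

Compute the unit normal N̂(u, v) = (-6*v/sqrt(36*u^2 + 36*v^2 + 1), -6*u/sqrt(36*u^2 + 36*v^2 + 1), 1/sqrt(36*u^2 + 36*v^2 + 1)), and the second partials r_uu, r_uv, r_vv. Take dot products:
  L(u, v) = r_uu · N̂ = 0,
  M(u, v) = r_uv · N̂ = 6/sqrt(36*u^2 + 36*v^2 + 1),
  N(u, v) = r_vv · N̂ = 0.
Evaluating at (u, v) = (-4, 3):
  L = 0, M = 6*sqrt(901)/901, N = 0.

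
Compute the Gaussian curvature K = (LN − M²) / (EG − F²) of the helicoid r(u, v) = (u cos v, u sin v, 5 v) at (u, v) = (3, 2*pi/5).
K = -25/1156

Coefficients of the first fundamental form: E = 1, F = 0, G = u^2 + 25.
Coefficients of the second fundamental form: L = 0, M = -5/sqrt(u^2 + 25), N = 0.
Assemble K = (LN − M²)/(EG − F²) = -25/(u^2 + 25)^2. At (u, v) = (3, 2*pi/5): K = -25/1156.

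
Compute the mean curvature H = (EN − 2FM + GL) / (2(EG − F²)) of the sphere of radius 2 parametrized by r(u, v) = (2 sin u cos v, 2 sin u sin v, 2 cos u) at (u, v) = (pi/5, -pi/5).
H = -1/2

With E = 4, F = 0, G = 4*sin(u)^2, L = -2*sin(u)/Abs(sin(u)), M = 0, N = -2*sin(u)^3/Abs(sin(u)), assemble
  H = (EN − 2FM + GL) / (2(EG − F²)) = -sin(u)/(2*Abs(sin(u))).
At (u, v) = (pi/5, -pi/5): H = -1/2.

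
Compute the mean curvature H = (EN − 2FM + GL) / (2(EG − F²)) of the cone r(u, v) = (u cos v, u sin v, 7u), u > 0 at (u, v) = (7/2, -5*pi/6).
H = sqrt(2)/10

With E = 50, F = 0, G = u^2, L = 0, M = 0, N = 7*sqrt(2)*u^2/(10*Abs(u)), assemble
  H = (EN − 2FM + GL) / (2(EG − F²)) = 7*sqrt(2)/(20*Abs(u)).
At (u, v) = (7/2, -5*pi/6): H = sqrt(2)/10.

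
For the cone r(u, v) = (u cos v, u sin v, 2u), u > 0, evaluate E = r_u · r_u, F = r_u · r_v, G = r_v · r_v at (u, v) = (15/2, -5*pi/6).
E = 5;  F = 0;  G = 225/4

Partials: r_u = (cos(v), sin(v), 2), r_v = (-u*sin(v), u*cos(v), 0). As functions of (u, v):
  E = r_u · r_u = 5,
  F = r_u · r_v = 0,
  G = r_v · r_v = u^2.
Evaluating at (u, v) = (15/2, -5*pi/6): E = 5, F = 0, G = 225/4.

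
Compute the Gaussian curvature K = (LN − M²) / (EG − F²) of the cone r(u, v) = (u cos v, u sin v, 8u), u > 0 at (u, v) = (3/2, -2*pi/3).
K = 0

Coefficients of the first fundamental form: E = 65, F = 0, G = u^2.
Coefficients of the second fundamental form: L = 0, M = 0, N = 8*sqrt(65)*u^2/(65*Abs(u)).
Assemble K = (LN − M²)/(EG − F²) = 0. At (u, v) = (3/2, -2*pi/3): K = 0.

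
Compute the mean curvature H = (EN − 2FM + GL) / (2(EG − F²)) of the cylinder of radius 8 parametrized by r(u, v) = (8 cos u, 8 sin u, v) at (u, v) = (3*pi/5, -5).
H = -1/16

With E = 64, F = 0, G = 1, L = -8, M = 0, N = 0, assemble
  H = (EN − 2FM + GL) / (2(EG − F²)) = -1/16.
At (u, v) = (3*pi/5, -5): H = -1/16.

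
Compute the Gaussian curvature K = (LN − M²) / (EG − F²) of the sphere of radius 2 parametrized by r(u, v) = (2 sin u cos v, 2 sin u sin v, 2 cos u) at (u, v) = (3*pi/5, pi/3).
K = 1/4

Coefficients of the first fundamental form: E = 4, F = 0, G = 4*sin(u)^2.
Coefficients of the second fundamental form: L = -2*sin(u)/Abs(sin(u)), M = 0, N = -2*sin(u)^3/Abs(sin(u)).
Assemble K = (LN − M²)/(EG − F²) = 1/4. At (u, v) = (3*pi/5, pi/3): K = 1/4.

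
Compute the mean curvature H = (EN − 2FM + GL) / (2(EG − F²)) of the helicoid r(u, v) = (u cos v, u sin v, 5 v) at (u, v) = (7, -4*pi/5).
H = 0

With E = 1, F = 0, G = u^2 + 25, L = 0, M = -5/sqrt(u^2 + 25), N = 0, assemble
  H = (EN − 2FM + GL) / (2(EG − F²)) = 0.
At (u, v) = (7, -4*pi/5): H = 0.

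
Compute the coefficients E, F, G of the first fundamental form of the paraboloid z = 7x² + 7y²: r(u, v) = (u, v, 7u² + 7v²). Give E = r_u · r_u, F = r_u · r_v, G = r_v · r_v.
E = 196*u^2 + 1;  F = 196*u*v;  G = 196*v^2 + 1

Compute partials: r_u = (1, 0, 14*u), r_v = (0, 1, 14*v). Then
  E = r_u · r_u = 196*u^2 + 1,
  F = r_u · r_v = 196*u*v,
  G = r_v · r_v = 196*v^2 + 1.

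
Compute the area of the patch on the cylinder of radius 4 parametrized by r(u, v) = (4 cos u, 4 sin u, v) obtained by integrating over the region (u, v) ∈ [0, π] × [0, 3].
Area = 12*pi

Area = ∫∫ √(EG − F²) du dv with √(EG − F²) = 4. Integrating over [0, π] × [0, 3] gives 12*pi.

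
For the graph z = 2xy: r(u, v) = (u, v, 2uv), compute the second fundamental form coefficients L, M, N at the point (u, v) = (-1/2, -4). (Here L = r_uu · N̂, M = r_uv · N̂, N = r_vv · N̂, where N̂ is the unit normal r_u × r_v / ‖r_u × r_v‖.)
L = 0;  M = sqrt(66)/33;  N = 0

Compute the unit normal N̂(u, v) = (-2*v/sqrt(4*u^2 + 4*v^2 + 1), -2*u/sqrt(4*u^2 + 4*v^2 + 1), 1/sqrt(4*u^2 + 4*v^2 + 1)), and the second partials r_uu, r_uv, r_vv. Take dot products:
  L(u, v) = r_uu · N̂ = 0,
  M(u, v) = r_uv · N̂ = 2/sqrt(4*u^2 + 4*v^2 + 1),
  N(u, v) = r_vv · N̂ = 0.
Evaluating at (u, v) = (-1/2, -4):
  L = 0, M = sqrt(66)/33, N = 0.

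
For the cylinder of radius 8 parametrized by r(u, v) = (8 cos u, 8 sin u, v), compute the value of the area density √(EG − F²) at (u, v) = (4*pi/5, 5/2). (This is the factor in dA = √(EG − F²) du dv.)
√(EG − F²)|_{(4*pi/5, 5/2)} = 8

E = 64, F = 0, G = 1, so EG − F² = 64. Taking the positive square root: √(EG − F²) = 8. At (u, v) = (4*pi/5, 5/2): 8.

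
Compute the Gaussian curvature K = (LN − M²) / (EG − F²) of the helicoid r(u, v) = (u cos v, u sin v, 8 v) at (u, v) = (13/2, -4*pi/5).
K = -1024/180625

Coefficients of the first fundamental form: E = 1, F = 0, G = u^2 + 64.
Coefficients of the second fundamental form: L = 0, M = -8/sqrt(u^2 + 64), N = 0.
Assemble K = (LN − M²)/(EG − F²) = -64/(u^2 + 64)^2. At (u, v) = (13/2, -4*pi/5): K = -1024/180625.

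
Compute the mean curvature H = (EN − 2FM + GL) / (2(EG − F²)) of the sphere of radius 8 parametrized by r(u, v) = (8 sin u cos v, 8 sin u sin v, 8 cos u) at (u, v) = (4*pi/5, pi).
H = -1/8

With E = 64, F = 0, G = 64*sin(u)^2, L = -8*sin(u)/Abs(sin(u)), M = 0, N = -8*sin(u)^3/Abs(sin(u)), assemble
  H = (EN − 2FM + GL) / (2(EG − F²)) = -sin(u)/(8*Abs(sin(u))).
At (u, v) = (4*pi/5, pi): H = -1/8.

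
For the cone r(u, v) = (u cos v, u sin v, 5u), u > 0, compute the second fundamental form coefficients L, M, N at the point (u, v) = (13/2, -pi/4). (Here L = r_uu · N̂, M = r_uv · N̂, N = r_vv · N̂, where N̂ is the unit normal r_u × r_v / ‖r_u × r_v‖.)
L = 0;  M = 0;  N = 5*sqrt(26)/4

Compute the unit normal N̂(u, v) = (-5*sqrt(26)*u*cos(v)/(26*Abs(u)), -5*sqrt(26)*u*sin(v)/(26*Abs(u)), sqrt(26)*u/(26*Abs(u))), and the second partials r_uu, r_uv, r_vv. Take dot products:
  L(u, v) = r_uu · N̂ = 0,
  M(u, v) = r_uv · N̂ = 0,
  N(u, v) = r_vv · N̂ = 5*sqrt(26)*u^2/(26*Abs(u)).
Evaluating at (u, v) = (13/2, -pi/4):
  L = 0, M = 0, N = 5*sqrt(26)/4.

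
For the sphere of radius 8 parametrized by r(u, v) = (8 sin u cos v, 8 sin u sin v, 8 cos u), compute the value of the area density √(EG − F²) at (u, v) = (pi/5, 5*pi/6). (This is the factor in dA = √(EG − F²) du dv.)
√(EG − F²)|_{(pi/5, 5*pi/6)} = 16*sqrt(10 - 2*sqrt(5))

E = 64, F = 0, G = 64*sin(u)^2, so EG − F² = 4096*sin(u)^2. Taking the positive square root: √(EG − F²) = 64*Abs(sin(u)). At (u, v) = (pi/5, 5*pi/6): 16*sqrt(10 - 2*sqrt(5)).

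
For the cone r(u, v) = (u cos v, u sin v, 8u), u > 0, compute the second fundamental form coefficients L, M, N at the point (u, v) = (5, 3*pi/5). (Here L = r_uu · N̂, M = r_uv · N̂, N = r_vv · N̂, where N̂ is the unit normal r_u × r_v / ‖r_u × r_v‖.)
L = 0;  M = 0;  N = 8*sqrt(65)/13

Compute the unit normal N̂(u, v) = (-8*sqrt(65)*u*cos(v)/(65*Abs(u)), -8*sqrt(65)*u*sin(v)/(65*Abs(u)), sqrt(65)*u/(65*Abs(u))), and the second partials r_uu, r_uv, r_vv. Take dot products:
  L(u, v) = r_uu · N̂ = 0,
  M(u, v) = r_uv · N̂ = 0,
  N(u, v) = r_vv · N̂ = 8*sqrt(65)*u^2/(65*Abs(u)).
Evaluating at (u, v) = (5, 3*pi/5):
  L = 0, M = 0, N = 8*sqrt(65)/13.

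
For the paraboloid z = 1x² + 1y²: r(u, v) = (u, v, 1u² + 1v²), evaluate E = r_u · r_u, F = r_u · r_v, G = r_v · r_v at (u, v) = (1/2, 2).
E = 2;  F = 4;  G = 17

Partials: r_u = (1, 0, 2*u), r_v = (0, 1, 2*v). As functions of (u, v):
  E = r_u · r_u = 4*u^2 + 1,
  F = r_u · r_v = 4*u*v,
  G = r_v · r_v = 4*v^2 + 1.
Evaluating at (u, v) = (1/2, 2): E = 2, F = 4, G = 17.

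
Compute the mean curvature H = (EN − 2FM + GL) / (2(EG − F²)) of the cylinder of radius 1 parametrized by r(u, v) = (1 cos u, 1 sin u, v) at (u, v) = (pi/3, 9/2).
H = -1/2

With E = 1, F = 0, G = 1, L = -1, M = 0, N = 0, assemble
  H = (EN − 2FM + GL) / (2(EG − F²)) = -1/2.
At (u, v) = (pi/3, 9/2): H = -1/2.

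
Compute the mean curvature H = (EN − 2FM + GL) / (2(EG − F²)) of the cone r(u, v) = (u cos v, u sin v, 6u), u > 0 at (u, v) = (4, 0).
H = 3*sqrt(37)/148

With E = 37, F = 0, G = u^2, L = 0, M = 0, N = 6*sqrt(37)*u^2/(37*Abs(u)), assemble
  H = (EN − 2FM + GL) / (2(EG − F²)) = 3*sqrt(37)/(37*Abs(u)).
At (u, v) = (4, 0): H = 3*sqrt(37)/148.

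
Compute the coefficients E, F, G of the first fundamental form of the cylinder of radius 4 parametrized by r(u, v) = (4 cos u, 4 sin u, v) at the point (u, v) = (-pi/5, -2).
E = 16;  F = 0;  G = 1

Partials: r_u = (-4*sin(u), 4*cos(u), 0), r_v = (0, 0, 1). As functions of (u, v):
  E = r_u · r_u = 16,
  F = r_u · r_v = 0,
  G = r_v · r_v = 1.
Evaluating at (u, v) = (-pi/5, -2): E = 16, F = 0, G = 1.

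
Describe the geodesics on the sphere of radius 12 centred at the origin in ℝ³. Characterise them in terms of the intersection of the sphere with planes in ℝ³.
Geodesics on the sphere of radius 12 are great circles — circles of radius 12 obtained as the intersection of the sphere with planes through the origin (the centre of the sphere).

A curve α(t) of nonzero constant speed on the sphere of radius 12 is a geodesic iff its acceleration α̈ is everywhere normal to the surface, i.e. parallel to the radial vector α(t). Then d/dt(α × α̇) = α̇ × α̇ + α × α̈ = 0, so α × α̇ is a constant vector n ≠ 0 and α(t) · n = 0 for all t: α lies in the plane through the origin with normal n. The intersection of that plane with the sphere is a circle of radius 12 (a great circle). Conversely, a great circle traversed at constant speed has centripetal acceleration pointing at the origin, hence normal to the sphere, so every great circle is a geodesic.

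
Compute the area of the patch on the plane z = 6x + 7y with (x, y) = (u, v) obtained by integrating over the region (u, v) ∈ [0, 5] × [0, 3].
Area = 15*sqrt(86)

Area = ∫∫ √(EG − F²) du dv with √(EG − F²) = sqrt(86). Integrating over [0, 5] × [0, 3] gives 15*sqrt(86).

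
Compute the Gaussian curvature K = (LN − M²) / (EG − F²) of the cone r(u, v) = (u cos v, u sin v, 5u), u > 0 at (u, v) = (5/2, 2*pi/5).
K = 0

Coefficients of the first fundamental form: E = 26, F = 0, G = u^2.
Coefficients of the second fundamental form: L = 0, M = 0, N = 5*sqrt(26)*u^2/(26*Abs(u)).
Assemble K = (LN − M²)/(EG − F²) = 0. At (u, v) = (5/2, 2*pi/5): K = 0.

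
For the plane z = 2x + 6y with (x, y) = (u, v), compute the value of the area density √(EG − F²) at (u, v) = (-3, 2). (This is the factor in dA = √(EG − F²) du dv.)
√(EG − F²)|_{(-3, 2)} = sqrt(41)

E = 5, F = 12, G = 37, so EG − F² = 41. Taking the positive square root: √(EG − F²) = sqrt(41). At (u, v) = (-3, 2): sqrt(41).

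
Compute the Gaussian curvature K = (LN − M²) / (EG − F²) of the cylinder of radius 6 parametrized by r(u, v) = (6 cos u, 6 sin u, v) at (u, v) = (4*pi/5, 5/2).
K = 0

Coefficients of the first fundamental form: E = 36, F = 0, G = 1.
Coefficients of the second fundamental form: L = -6, M = 0, N = 0.
Assemble K = (LN − M²)/(EG − F²) = 0. At (u, v) = (4*pi/5, 5/2): K = 0.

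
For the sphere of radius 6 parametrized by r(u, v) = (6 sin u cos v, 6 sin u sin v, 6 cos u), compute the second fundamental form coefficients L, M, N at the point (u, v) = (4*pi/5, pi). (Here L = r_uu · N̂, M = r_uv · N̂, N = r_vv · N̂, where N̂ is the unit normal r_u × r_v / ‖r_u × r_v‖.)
L = -6;  M = 0;  N = -15/4 + 3*sqrt(5)/4

Compute the unit normal N̂(u, v) = (sin(u)^2*cos(v)/Abs(sin(u)), sin(u)^2*sin(v)/Abs(sin(u)), sin(2*u)/(2*Abs(sin(u)))), and the second partials r_uu, r_uv, r_vv. Take dot products:
  L(u, v) = r_uu · N̂ = -6*sin(u)/Abs(sin(u)),
  M(u, v) = r_uv · N̂ = 0,
  N(u, v) = r_vv · N̂ = -6*sin(u)^3/Abs(sin(u)).
Evaluating at (u, v) = (4*pi/5, pi):
  L = -6, M = 0, N = -15/4 + 3*sqrt(5)/4.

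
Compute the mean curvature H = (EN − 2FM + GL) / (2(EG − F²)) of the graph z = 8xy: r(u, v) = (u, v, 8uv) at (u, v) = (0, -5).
H = 0

With E = 64*v^2 + 1, F = 64*u*v, G = 64*u^2 + 1, L = 0, M = 8/sqrt(64*u^2 + 64*v^2 + 1), N = 0, assemble
  H = (EN − 2FM + GL) / (2(EG − F²)) = -512*u*v/(64*u^2 + 64*v^2 + 1)^(3/2).
At (u, v) = (0, -5): H = 0.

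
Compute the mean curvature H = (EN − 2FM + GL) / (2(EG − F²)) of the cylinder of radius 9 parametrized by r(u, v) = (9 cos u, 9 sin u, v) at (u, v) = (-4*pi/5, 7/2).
H = -1/18

With E = 81, F = 0, G = 1, L = -9, M = 0, N = 0, assemble
  H = (EN − 2FM + GL) / (2(EG − F²)) = -1/18.
At (u, v) = (-4*pi/5, 7/2): H = -1/18.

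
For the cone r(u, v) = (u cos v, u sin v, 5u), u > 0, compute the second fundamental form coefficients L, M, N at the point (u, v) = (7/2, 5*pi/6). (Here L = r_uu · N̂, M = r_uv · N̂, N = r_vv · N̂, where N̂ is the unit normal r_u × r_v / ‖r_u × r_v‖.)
L = 0;  M = 0;  N = 35*sqrt(26)/52

Compute the unit normal N̂(u, v) = (-5*sqrt(26)*u*cos(v)/(26*Abs(u)), -5*sqrt(26)*u*sin(v)/(26*Abs(u)), sqrt(26)*u/(26*Abs(u))), and the second partials r_uu, r_uv, r_vv. Take dot products:
  L(u, v) = r_uu · N̂ = 0,
  M(u, v) = r_uv · N̂ = 0,
  N(u, v) = r_vv · N̂ = 5*sqrt(26)*u^2/(26*Abs(u)).
Evaluating at (u, v) = (7/2, 5*pi/6):
  L = 0, M = 0, N = 35*sqrt(26)/52.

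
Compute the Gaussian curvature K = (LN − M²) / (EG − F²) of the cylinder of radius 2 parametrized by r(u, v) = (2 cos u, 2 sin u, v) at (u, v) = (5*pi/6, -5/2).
K = 0

Coefficients of the first fundamental form: E = 4, F = 0, G = 1.
Coefficients of the second fundamental form: L = -2, M = 0, N = 0.
Assemble K = (LN − M²)/(EG − F²) = 0. At (u, v) = (5*pi/6, -5/2): K = 0.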